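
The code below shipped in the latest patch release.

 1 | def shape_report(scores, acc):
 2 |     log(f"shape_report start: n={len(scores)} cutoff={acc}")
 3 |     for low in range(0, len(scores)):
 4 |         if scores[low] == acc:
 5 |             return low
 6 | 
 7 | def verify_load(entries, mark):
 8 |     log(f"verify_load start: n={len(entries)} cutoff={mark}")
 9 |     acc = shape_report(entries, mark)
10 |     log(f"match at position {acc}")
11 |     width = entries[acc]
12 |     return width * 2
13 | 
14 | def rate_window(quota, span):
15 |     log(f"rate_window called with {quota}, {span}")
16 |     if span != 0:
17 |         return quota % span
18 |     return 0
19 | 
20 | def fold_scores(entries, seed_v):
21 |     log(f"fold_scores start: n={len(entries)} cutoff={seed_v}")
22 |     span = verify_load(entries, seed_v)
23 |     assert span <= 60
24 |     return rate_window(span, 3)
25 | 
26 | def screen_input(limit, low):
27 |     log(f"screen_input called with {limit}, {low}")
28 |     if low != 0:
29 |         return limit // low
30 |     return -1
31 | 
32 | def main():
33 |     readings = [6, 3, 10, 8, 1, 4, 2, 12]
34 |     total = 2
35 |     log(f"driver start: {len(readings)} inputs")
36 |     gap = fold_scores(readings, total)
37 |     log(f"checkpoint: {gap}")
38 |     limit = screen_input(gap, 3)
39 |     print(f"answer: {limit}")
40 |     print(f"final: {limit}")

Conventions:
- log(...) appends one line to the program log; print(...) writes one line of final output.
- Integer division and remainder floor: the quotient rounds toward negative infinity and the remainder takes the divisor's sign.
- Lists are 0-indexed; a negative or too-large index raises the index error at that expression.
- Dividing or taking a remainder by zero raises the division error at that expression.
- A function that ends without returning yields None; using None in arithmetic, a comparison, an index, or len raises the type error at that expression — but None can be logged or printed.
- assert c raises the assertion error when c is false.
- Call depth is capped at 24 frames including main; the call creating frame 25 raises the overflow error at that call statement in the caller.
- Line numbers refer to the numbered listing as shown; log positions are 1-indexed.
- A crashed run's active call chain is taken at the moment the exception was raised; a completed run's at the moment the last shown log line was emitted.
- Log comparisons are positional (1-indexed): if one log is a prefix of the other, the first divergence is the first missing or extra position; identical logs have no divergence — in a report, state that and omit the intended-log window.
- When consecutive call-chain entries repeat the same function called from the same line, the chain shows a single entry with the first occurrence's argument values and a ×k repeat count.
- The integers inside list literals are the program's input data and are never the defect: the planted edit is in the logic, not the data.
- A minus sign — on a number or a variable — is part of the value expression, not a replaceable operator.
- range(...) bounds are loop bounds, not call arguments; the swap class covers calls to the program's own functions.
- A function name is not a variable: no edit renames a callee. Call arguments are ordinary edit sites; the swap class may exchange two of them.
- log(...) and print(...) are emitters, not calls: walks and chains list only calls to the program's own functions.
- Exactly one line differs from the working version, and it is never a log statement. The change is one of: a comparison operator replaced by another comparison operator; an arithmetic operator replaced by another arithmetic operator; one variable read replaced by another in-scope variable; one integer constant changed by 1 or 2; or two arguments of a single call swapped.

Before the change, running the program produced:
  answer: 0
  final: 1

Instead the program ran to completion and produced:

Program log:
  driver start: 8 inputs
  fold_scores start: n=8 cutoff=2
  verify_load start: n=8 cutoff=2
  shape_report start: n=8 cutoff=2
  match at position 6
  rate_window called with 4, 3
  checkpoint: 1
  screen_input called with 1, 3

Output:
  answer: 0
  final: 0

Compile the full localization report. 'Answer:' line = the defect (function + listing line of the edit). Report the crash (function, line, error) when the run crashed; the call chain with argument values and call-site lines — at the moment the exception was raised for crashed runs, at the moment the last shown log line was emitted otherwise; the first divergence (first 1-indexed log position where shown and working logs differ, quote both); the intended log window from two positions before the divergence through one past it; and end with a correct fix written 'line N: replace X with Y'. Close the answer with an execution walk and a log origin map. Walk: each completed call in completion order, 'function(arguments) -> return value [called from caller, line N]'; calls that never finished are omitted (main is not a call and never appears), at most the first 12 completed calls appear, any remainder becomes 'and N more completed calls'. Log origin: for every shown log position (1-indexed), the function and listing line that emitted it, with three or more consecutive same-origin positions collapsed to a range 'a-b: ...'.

Answer: the defect is in main at line 40.
Core observation: The logs agree in full; only the final output differs.
Call chain: main -> screen_input(1, 3) (called at line 38).
First divergence: none; the two logs match at every position.
Execution walk:
  shape_report([6, 3, 10, 8, 1, 4, 2, 12], 2) -> 6  [called from verify_load, line 9]
  verify_load([6, 3, 10, 8, 1, 4, 2, 12], 2) -> 4  [called from fold_scores, line 22]
  rate_window(4, 3) -> 1  [called from fold_scores, line 24]
  fold_scores([6, 3, 10, 8, 1, 4, 2, 12], 2) -> 1  [called from main, line 36]
  screen_input(1, 3) -> 0  [called from main, line 38]
Log origins:
  1: from main, line 35
  2: from fold_scores, line 21
  3: from verify_load, line 8
  4: from shape_report, line 2
  5: from verify_load, line 10
  6: from rate_window, line 15
  7: from main, line 37
  8: from screen_input, line 27
A correct fix: line 40: replace `limit` with `gap`.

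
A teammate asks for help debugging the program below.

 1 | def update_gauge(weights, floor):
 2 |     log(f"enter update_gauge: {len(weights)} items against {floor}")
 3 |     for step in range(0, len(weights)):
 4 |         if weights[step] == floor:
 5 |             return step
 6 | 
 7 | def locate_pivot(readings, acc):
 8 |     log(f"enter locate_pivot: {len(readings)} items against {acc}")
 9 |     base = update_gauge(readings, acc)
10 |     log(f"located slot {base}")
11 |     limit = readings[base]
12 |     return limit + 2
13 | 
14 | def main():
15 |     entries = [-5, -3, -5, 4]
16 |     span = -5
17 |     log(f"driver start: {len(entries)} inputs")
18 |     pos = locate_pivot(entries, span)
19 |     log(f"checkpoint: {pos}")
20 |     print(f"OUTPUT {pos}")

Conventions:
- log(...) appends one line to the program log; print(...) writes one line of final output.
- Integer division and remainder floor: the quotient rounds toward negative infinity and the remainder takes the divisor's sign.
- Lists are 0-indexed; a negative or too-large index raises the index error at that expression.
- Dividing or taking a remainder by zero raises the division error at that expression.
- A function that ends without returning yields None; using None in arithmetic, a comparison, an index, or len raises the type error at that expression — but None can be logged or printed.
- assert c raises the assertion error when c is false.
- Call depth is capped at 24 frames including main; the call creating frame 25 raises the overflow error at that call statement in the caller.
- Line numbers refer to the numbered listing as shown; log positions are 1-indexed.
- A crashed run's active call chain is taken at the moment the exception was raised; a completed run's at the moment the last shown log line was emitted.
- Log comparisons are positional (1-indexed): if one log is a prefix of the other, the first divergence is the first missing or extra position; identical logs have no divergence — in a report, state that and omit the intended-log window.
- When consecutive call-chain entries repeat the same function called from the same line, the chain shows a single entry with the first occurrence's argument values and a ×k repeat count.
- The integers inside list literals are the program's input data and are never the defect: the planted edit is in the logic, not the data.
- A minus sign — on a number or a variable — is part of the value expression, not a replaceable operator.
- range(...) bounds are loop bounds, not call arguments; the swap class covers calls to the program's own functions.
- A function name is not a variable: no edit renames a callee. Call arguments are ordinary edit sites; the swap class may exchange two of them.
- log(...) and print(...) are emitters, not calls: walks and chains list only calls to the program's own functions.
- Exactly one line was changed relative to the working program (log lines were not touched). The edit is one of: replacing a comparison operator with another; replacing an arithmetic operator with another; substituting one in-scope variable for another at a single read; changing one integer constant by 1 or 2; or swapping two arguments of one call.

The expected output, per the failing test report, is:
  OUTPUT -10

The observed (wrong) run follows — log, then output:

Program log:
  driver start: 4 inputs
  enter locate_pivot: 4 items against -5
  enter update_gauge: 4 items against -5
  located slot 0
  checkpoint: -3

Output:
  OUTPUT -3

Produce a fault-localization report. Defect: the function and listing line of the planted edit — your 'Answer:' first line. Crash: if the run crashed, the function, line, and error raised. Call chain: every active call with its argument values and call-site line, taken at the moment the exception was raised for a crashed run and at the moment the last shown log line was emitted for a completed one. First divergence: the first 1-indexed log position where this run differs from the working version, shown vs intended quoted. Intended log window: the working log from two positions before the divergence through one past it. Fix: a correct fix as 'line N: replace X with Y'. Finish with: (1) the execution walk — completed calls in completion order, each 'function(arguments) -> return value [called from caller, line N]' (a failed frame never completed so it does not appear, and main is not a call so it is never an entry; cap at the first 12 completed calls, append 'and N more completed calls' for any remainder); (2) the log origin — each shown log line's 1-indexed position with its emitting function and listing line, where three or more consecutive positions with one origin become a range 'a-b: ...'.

Answer: the defect is in locate_pivot at line 12.
Key fact: Log line 5 is where behavior first shows: 'checkpoint: -3' appears instead of 'checkpoint: -10'.
Call chain: main.
First divergence: position 5 — the shown line 'checkpoint: -3' should read 'checkpoint: -10'.
Intended log window:
  3: enter update_gauge: 4 items against -5
  4: located slot 0
  5: checkpoint: -10
Execution walk:
  update_gauge([-5, -3, -5, 4], -5) -> 0  [called from locate_pivot, line 9]
  locate_pivot([-5, -3, -5, 4], -5) -> -3  [called from main, line 18]
Log line origins:
  1 — main, line 17
  2 — locate_pivot, line 8
  3 — update_gauge, line 2
  4 — locate_pivot, line 10
  5 — main, line 19
A correct fix: line 12: replace `+` with `*`.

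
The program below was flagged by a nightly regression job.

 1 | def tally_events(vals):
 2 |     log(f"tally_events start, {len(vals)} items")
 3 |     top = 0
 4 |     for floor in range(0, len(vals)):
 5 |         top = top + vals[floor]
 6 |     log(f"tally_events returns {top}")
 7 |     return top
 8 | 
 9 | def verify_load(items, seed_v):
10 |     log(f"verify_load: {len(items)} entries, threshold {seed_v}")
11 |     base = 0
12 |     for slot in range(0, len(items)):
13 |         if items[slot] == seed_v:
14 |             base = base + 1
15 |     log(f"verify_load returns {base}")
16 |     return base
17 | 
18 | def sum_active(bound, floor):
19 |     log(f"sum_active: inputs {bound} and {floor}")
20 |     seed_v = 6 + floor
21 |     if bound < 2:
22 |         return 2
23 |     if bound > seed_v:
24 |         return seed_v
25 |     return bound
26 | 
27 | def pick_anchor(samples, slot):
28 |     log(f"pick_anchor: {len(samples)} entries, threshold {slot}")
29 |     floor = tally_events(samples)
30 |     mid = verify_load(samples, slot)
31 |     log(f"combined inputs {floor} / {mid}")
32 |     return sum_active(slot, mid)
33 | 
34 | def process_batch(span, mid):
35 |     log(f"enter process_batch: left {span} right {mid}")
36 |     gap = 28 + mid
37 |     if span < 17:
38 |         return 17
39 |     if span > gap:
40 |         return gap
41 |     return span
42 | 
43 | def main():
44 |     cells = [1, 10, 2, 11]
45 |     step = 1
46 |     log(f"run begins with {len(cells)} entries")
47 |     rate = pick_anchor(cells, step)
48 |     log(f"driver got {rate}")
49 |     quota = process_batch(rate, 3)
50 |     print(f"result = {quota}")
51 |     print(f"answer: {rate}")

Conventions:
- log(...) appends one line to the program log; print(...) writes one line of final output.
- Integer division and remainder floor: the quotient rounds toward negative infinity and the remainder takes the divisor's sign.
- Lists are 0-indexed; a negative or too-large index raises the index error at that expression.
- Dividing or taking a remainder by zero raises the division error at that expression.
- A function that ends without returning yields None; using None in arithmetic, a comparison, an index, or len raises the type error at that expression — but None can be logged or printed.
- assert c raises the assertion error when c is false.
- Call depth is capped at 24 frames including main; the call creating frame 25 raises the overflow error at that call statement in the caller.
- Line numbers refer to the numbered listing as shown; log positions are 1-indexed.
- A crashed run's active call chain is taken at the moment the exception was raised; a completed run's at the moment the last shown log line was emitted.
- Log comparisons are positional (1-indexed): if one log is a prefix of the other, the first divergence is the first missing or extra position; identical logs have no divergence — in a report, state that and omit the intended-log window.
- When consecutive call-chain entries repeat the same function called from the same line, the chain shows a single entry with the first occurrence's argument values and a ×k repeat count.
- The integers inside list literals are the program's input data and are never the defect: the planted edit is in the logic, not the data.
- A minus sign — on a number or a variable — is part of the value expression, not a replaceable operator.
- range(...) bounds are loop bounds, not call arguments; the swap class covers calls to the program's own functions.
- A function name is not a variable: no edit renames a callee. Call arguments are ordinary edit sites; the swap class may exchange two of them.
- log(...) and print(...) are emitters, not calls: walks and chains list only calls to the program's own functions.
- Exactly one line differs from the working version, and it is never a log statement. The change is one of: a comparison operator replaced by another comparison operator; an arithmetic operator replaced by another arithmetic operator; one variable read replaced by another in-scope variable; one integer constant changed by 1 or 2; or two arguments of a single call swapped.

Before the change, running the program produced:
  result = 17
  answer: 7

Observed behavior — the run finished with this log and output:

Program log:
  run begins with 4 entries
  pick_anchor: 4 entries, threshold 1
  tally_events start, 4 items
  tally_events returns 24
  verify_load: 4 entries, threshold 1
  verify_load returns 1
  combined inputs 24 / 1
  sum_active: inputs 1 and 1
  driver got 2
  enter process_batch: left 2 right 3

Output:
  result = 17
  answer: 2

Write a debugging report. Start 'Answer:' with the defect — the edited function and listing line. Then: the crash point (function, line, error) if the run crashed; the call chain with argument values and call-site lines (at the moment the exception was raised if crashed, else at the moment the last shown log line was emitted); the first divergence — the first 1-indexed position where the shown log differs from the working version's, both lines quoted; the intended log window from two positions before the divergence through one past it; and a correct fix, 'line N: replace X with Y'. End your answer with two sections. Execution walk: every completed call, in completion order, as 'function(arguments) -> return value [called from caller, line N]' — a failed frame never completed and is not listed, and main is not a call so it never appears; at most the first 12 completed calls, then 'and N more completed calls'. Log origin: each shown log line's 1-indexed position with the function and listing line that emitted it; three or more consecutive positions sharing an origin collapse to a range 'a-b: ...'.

Answer: the defect is in pick_anchor at line 32.
Core observation: At log position 8 the runs split — shown 'sum_active: inputs 1 and 1', but the working version logs 'sum_active: inputs 24 and 1'.
Call chain: main -> process_batch(2, 3) (called at line 49).
First divergence: position 8 — the shown line 'sum_active: inputs 1 and 1' should read 'sum_active: inputs 24 and 1'.
Intended log window:
  6: verify_load returns 1
  7: combined inputs 24 / 1
  8: sum_active: inputs 24 and 1
  9: driver got 7
Execution walk:
  tally_events([1, 10, 2, 11]) -> 24  [called from pick_anchor, line 29]
  verify_load([1, 10, 2, 11], 1) -> 1  [called from pick_anchor, line 30]
  sum_active(1, 1) -> 2  [called from pick_anchor, line 32]
  pick_anchor([1, 10, 2, 11], 1) -> 2  [called from main, line 47]
  process_batch(2, 3) -> 17  [called from main, line 49]
Log line origins:
  1: logged in main at line 46
  2: logged in pick_anchor at line 28
  3: logged in tally_events at line 2
  4: logged in tally_events at line 6
  5: logged in verify_load at line 10
  6: logged in verify_load at line 15
  7: logged in pick_anchor at line 31
  8: logged in sum_active at line 19
  9: logged in main at line 48
  10: logged in process_batch at line 35
A correct fix: line 32: replace `slot` with `floor`.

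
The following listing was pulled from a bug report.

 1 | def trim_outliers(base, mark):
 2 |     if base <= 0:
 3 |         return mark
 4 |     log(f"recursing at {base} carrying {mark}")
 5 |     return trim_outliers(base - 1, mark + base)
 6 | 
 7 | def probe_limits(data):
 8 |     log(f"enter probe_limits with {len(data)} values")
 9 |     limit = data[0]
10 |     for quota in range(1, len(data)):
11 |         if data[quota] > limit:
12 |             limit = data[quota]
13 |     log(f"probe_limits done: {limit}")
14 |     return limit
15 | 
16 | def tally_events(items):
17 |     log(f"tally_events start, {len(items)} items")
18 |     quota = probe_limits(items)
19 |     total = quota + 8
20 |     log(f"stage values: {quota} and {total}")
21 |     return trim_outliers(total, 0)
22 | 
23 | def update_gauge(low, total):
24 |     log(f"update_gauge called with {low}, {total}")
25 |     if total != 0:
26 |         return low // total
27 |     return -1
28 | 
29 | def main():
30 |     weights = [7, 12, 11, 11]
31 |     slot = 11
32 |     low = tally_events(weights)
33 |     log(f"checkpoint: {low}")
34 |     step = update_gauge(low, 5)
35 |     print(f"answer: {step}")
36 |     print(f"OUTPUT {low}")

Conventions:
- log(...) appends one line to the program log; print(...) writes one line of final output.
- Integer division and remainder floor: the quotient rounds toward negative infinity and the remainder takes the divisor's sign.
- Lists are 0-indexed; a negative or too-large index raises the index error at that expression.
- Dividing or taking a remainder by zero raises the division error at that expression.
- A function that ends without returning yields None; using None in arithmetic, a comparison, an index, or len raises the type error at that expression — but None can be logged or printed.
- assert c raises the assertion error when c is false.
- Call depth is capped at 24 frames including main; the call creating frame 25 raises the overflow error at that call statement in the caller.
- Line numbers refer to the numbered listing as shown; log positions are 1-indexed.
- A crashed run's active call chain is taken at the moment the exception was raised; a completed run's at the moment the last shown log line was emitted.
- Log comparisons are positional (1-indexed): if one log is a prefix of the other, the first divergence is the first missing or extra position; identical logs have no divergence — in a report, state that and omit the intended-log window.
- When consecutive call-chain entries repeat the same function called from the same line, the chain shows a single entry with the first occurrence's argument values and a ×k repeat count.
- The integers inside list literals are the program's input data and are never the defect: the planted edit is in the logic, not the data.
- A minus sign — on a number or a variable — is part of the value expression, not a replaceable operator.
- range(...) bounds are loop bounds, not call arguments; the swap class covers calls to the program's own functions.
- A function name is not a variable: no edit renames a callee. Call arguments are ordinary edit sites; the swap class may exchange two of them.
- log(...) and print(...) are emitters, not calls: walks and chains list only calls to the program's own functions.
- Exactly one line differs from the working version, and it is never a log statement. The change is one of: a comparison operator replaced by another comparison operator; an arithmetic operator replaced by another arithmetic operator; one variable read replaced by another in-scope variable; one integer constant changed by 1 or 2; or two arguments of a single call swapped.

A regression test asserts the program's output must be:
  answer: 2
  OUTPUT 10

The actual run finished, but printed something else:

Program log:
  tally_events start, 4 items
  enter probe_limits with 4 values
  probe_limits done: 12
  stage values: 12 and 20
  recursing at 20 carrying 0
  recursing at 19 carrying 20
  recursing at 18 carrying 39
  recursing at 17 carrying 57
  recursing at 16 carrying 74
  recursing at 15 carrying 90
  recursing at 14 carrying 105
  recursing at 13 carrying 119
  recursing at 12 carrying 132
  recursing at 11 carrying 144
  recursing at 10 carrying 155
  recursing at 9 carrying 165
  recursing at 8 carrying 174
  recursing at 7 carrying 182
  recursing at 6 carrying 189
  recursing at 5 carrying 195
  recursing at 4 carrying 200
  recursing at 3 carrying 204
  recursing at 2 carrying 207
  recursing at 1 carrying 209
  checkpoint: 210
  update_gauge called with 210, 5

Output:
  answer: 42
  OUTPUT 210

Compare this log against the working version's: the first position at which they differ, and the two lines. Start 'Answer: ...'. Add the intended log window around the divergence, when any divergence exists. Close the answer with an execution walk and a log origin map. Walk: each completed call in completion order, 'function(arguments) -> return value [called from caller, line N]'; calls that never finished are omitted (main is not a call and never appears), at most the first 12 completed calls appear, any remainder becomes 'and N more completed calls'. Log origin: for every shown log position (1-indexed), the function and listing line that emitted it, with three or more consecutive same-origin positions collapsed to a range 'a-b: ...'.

Answer: position 4 — shown 'stage values: 12 and 20', intended 'stage values: 12 and 4'.
Intended log window:
  2: enter probe_limits with 4 values
  3: probe_limits done: 12
  4: stage values: 12 and 4
  5: recursing at 4 carrying 0
Execution walk:
  probe_limits([7, 12, 11, 11]) -> 12  [called from tally_events, line 18]
  trim_outliers(0, 210) -> 210  [called from trim_outliers, line 5]
  trim_outliers(1, 209) -> 210  [called from trim_outliers, line 5]
  trim_outliers(2, 207) -> 210  [called from trim_outliers, line 5]
  trim_outliers(3, 204) -> 210  [called from trim_outliers, line 5]
  trim_outliers(4, 200) -> 210  [called from trim_outliers, line 5]
  trim_outliers(5, 195) -> 210  [called from trim_outliers, line 5]
  trim_outliers(6, 189) -> 210  [called from trim_outliers, line 5]
  trim_outliers(7, 182) -> 210  [called from trim_outliers, line 5]
  trim_outliers(8, 174) -> 210  [called from trim_outliers, line 5]
  trim_outliers(9, 165) -> 210  [called from trim_outliers, line 5]
  trim_outliers(10, 155) -> 210  [called from trim_outliers, line 5]
  ... and 12 more completed calls
Log line origins:
  1: emitted by tally_events (line 17)
  2: emitted by probe_limits (line 8)
  3: emitted by probe_limits (line 13)
  4: emitted by tally_events (line 20)
  5-24: emitted by trim_outliers (line 4)
  25: emitted by main (line 33)
  26: emitted by update_gauge (line 24)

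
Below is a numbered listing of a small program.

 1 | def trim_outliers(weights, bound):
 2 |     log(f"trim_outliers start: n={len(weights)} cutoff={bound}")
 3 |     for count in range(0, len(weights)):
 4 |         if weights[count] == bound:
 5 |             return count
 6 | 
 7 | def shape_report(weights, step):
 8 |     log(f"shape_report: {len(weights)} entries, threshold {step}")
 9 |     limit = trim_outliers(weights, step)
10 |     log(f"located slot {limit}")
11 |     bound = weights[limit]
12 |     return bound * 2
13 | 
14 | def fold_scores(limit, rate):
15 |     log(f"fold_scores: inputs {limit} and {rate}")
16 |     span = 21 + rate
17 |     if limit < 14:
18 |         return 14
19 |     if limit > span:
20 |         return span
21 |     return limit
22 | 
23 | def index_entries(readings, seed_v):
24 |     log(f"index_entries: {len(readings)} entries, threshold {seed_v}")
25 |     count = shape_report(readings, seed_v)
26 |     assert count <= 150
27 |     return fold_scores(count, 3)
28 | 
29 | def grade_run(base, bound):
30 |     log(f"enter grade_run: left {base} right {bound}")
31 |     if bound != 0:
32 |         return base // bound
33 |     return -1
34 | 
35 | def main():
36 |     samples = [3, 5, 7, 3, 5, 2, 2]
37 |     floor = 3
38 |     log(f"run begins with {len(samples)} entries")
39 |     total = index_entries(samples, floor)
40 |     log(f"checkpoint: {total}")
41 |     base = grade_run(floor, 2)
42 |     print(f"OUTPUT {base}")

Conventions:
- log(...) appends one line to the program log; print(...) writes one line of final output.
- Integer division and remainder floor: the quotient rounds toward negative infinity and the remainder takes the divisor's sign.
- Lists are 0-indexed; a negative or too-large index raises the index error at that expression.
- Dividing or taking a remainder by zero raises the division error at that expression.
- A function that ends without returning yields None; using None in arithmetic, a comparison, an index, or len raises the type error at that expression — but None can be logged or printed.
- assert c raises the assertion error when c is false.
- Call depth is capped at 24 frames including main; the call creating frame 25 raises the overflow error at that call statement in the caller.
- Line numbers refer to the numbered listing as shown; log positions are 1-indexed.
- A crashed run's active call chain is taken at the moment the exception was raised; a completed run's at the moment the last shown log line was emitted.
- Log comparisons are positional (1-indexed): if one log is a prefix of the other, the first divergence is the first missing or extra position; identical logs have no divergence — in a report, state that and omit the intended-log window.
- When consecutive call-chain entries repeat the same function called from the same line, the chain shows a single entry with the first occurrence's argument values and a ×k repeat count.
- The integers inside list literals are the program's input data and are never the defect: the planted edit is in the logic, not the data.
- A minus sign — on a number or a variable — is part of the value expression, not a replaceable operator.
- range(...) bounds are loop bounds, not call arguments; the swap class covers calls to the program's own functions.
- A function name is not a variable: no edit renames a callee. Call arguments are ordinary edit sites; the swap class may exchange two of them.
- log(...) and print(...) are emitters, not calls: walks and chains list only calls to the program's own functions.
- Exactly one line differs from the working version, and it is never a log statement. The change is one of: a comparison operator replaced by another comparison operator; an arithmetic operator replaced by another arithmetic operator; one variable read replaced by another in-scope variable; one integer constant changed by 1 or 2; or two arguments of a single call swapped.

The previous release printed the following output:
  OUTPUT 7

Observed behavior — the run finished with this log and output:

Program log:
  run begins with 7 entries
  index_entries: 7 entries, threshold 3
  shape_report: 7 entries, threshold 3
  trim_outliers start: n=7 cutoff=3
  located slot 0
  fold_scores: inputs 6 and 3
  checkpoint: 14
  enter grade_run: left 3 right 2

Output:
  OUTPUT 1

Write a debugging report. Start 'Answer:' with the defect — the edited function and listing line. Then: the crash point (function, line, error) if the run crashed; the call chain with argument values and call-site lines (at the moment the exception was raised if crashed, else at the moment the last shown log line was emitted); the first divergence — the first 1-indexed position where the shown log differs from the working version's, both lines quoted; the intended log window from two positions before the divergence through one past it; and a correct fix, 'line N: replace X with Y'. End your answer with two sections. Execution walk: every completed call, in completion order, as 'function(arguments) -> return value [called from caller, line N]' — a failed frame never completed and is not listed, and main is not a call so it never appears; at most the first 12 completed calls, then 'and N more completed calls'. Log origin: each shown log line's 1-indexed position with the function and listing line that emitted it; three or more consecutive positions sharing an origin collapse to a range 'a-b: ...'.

Answer: the defect is in main at line 41.
Key observation: At log position 8 the runs split — shown 'enter grade_run: left 3 right 2', but the working version logs 'enter grade_run: left 14 right 2'.
Call chain: main -> grade_run(3, 2) (called at line 41).
First divergence: position 8 — the shown line 'enter grade_run: left 3 right 2' should read 'enter grade_run: left 14 right 2'.
Intended log window:
  6: fold_scores: inputs 6 and 3
  7: checkpoint: 14
  8: enter grade_run: left 14 right 2
Execution walk:
  trim_outliers([3, 5, 7, 3, 5, 2, 2], 3) -> 0  [called from shape_report, line 9]
  shape_report([3, 5, 7, 3, 5, 2, 2], 3) -> 6  [called from index_entries, line 25]
  fold_scores(6, 3) -> 14  [called from index_entries, line 27]
  index_entries([3, 5, 7, 3, 5, 2, 2], 3) -> 14  [called from main, line 39]
  grade_run(3, 2) -> 1  [called from main, line 41]
Origin of each log line:
  1: logged in main at line 38
  2: logged in index_entries at line 24
  3: logged in shape_report at line 8
  4: logged in trim_outliers at line 2
  5: logged in shape_report at line 10
  6: logged in fold_scores at line 15
  7: logged in main at line 40
  8: logged in grade_run at line 30
A correct fix: line 41: replace `floor` with `total`.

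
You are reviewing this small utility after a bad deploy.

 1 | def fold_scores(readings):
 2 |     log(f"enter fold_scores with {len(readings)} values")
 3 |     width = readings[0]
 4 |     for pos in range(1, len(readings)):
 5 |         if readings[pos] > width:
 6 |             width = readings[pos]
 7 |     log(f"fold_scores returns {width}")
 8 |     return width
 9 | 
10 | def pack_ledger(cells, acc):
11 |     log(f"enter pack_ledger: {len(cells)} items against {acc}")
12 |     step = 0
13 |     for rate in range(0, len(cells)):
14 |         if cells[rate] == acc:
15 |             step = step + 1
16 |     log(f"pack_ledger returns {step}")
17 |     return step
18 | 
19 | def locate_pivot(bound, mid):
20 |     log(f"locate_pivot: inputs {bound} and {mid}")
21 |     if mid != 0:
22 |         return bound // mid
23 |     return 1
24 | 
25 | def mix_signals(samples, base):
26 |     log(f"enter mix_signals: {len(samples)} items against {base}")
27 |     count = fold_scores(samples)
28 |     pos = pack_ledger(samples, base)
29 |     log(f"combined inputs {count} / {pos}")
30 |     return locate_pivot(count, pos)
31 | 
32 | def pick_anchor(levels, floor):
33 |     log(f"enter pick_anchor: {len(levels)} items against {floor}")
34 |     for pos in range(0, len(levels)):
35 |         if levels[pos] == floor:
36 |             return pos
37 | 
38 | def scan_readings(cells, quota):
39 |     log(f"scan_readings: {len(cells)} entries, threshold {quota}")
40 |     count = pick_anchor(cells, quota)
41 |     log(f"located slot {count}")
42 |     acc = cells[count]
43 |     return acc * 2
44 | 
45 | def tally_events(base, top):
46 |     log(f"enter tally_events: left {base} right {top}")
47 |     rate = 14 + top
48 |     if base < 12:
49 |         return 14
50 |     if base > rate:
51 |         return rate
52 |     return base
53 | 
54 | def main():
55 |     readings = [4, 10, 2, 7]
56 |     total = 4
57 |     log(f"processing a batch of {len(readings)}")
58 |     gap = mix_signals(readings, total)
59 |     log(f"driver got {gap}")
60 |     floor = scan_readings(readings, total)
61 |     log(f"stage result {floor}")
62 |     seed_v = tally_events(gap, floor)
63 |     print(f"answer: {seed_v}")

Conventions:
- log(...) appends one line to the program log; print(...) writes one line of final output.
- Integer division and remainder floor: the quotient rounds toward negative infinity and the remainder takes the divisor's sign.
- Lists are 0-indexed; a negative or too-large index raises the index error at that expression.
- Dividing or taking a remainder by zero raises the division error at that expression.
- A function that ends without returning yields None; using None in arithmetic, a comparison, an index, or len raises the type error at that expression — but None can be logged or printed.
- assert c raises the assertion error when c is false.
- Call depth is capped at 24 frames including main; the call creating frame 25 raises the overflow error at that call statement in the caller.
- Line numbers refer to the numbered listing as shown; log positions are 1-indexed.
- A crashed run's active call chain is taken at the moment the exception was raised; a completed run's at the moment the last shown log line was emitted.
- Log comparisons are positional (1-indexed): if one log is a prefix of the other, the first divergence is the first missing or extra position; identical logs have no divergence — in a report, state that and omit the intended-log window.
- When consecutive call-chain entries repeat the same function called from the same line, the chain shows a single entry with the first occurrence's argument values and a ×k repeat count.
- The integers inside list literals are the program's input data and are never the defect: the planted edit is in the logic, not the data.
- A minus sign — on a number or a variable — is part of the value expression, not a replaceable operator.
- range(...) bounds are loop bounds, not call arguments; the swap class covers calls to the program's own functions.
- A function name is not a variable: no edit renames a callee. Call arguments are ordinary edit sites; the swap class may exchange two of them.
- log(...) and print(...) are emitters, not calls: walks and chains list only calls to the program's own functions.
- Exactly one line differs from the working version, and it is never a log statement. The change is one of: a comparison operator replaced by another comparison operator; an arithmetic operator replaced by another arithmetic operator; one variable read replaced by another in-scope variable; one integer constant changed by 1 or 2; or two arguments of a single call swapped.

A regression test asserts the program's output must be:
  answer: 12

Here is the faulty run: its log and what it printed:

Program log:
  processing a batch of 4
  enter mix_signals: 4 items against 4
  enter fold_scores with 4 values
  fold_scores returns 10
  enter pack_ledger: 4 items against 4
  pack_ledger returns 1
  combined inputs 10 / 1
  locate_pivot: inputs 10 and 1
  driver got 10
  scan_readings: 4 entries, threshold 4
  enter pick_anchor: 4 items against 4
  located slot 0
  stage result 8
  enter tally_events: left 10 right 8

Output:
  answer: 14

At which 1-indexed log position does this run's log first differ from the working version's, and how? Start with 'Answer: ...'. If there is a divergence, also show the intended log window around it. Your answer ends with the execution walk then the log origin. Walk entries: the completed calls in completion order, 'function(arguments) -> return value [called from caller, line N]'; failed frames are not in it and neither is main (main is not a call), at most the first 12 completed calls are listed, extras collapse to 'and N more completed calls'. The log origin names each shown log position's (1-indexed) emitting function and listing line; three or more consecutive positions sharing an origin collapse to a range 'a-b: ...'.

Answer: none; the two logs match at every position.
Execution walk:
  fold_scores([4, 10, 2, 7]) -> 10  [called from mix_signals, line 27]
  pack_ledger([4, 10, 2, 7], 4) -> 1  [called from mix_signals, line 28]
  locate_pivot(10, 1) -> 10  [called from mix_signals, line 30]
  mix_signals([4, 10, 2, 7], 4) -> 10  [called from main, line 58]
  pick_anchor([4, 10, 2, 7], 4) -> 0  [called from scan_readings, line 40]
  scan_readings([4, 10, 2, 7], 4) -> 8  [called from main, line 60]
  tally_events(10, 8) -> 14  [called from main, line 62]
Log line origins:
  1: emitted by main (line 57)
  2: emitted by mix_signals (line 26)
  3: emitted by fold_scores (line 2)
  4: emitted by fold_scores (line 7)
  5: emitted by pack_ledger (line 11)
  6: emitted by pack_ledger (line 16)
  7: emitted by mix_signals (line 29)
  8: emitted by locate_pivot (line 20)
  9: emitted by main (line 59)
  10: emitted by scan_readings (line 39)
  11: emitted by pick_anchor (line 33)
  12: emitted by scan_readings (line 41)
  13: emitted by main (line 61)
  14: emitted by tally_events (line 46)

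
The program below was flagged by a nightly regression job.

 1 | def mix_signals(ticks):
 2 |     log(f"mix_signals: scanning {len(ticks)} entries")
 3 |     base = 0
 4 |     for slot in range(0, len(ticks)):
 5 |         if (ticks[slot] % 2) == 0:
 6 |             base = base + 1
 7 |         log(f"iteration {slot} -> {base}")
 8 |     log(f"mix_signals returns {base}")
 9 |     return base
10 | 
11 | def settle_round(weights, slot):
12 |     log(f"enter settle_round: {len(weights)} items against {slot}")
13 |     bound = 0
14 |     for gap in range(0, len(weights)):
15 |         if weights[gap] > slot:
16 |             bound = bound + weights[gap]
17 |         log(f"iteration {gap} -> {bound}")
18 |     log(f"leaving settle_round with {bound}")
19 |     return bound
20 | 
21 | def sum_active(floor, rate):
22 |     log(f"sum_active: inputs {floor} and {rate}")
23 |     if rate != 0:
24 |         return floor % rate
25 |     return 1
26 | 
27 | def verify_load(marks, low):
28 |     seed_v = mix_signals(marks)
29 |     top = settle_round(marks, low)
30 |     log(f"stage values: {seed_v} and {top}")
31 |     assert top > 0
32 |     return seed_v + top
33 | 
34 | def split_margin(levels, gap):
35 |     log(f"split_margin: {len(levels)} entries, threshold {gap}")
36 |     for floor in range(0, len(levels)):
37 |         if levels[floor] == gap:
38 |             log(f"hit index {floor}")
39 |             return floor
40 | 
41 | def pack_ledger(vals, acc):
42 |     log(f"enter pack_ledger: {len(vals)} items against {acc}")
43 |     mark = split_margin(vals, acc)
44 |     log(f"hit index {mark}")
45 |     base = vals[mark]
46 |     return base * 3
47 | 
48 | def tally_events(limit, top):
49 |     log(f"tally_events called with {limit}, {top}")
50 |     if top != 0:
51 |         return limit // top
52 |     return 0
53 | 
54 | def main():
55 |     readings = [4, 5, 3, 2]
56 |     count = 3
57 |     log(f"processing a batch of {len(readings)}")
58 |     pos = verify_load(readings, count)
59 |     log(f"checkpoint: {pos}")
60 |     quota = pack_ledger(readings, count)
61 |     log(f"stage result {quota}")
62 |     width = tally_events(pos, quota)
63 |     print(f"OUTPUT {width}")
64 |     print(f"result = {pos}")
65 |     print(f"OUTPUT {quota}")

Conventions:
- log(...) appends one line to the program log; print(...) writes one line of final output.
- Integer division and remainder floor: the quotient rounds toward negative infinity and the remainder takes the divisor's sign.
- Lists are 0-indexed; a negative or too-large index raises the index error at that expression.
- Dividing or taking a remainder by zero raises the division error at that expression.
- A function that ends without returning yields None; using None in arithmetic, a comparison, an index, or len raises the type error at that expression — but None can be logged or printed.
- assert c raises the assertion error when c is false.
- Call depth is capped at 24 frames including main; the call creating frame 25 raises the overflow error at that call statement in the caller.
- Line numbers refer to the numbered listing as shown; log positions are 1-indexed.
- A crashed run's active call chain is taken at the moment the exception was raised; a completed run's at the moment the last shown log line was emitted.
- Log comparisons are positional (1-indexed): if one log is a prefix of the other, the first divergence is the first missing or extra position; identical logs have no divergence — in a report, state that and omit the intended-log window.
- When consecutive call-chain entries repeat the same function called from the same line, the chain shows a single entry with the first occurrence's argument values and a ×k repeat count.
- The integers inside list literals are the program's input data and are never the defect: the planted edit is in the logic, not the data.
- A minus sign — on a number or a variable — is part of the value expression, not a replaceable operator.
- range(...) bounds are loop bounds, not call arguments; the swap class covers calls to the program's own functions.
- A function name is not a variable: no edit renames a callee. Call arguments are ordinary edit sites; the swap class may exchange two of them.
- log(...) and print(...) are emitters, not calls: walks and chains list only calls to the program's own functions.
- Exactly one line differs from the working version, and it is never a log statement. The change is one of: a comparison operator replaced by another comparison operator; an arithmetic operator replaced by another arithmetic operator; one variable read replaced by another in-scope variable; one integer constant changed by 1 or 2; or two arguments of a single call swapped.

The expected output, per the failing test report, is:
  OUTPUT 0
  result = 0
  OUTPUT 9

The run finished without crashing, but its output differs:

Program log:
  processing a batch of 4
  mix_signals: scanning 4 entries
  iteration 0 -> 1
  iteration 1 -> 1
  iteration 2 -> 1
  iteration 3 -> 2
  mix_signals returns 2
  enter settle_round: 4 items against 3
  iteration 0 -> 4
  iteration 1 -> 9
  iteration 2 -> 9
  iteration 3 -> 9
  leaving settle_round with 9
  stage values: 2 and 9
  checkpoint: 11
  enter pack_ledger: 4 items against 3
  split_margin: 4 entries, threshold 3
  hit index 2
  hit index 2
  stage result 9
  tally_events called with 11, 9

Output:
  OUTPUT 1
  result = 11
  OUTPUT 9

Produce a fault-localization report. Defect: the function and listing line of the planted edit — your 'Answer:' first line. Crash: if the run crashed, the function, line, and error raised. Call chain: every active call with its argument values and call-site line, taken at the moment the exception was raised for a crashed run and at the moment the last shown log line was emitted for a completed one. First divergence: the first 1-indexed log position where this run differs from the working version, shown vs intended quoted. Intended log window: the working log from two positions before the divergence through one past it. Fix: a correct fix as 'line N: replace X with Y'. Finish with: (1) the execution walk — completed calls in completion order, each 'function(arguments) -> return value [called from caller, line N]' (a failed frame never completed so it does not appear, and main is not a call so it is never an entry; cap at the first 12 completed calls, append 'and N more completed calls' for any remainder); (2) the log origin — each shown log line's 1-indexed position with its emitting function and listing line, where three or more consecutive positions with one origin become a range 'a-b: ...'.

Answer: the defect is in verify_load at line 32.
Key observation: At log position 15 the runs split — shown 'checkpoint: 11', but the working version logs 'checkpoint: 0'.
Call chain: main -> tally_events(11, 9) (called at line 62).
First divergence: at position 15 the run shows 'checkpoint: 11' where the working version logs 'checkpoint: 0'.
Intended log window:
  13: leaving settle_round with 9
  14: stage values: 2 and 9
  15: checkpoint: 0
  16: enter pack_ledger: 4 items against 3
Execution walk:
  mix_signals([4, 5, 3, 2]) -> 2  [called from verify_load, line 28]
  settle_round([4, 5, 3, 2], 3) -> 9  [called from verify_load, line 29]
  verify_load([4, 5, 3, 2], 3) -> 11  [called from main, line 58]
  split_margin([4, 5, 3, 2], 3) -> 2  [called from pack_ledger, line 43]
  pack_ledger([4, 5, 3, 2], 3) -> 9  [called from main, line 60]
  tally_events(11, 9) -> 1  [called from main, line 62]
Log origins:
  1: emitted by main (line 57)
  2: emitted by mix_signals (line 2)
  3-6: emitted by mix_signals (line 7)
  7: emitted by mix_signals (line 8)
  8: emitted by settle_round (line 12)
  9-12: emitted by settle_round (line 17)
  13: emitted by settle_round (line 18)
  14: emitted by verify_load (line 30)
  15: emitted by main (line 59)
  16: emitted by pack_ledger (line 42)
  17: emitted by split_margin (line 35)
  18: emitted by split_margin (line 38)
  19: emitted by pack_ledger (line 44)
  20: emitted by main (line 61)
  21: emitted by tally_events (line 49)
A correct fix: line 32: replace `+` with `//`.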